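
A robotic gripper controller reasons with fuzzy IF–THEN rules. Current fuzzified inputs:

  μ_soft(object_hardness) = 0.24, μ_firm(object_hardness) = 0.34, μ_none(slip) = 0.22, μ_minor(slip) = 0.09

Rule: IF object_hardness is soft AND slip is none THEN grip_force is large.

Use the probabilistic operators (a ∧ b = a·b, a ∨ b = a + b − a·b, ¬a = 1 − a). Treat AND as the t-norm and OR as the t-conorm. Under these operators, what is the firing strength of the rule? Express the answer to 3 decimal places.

0.053

firing strength: soft=0.24, none=0.22; AND[a·b] → w = 0.0528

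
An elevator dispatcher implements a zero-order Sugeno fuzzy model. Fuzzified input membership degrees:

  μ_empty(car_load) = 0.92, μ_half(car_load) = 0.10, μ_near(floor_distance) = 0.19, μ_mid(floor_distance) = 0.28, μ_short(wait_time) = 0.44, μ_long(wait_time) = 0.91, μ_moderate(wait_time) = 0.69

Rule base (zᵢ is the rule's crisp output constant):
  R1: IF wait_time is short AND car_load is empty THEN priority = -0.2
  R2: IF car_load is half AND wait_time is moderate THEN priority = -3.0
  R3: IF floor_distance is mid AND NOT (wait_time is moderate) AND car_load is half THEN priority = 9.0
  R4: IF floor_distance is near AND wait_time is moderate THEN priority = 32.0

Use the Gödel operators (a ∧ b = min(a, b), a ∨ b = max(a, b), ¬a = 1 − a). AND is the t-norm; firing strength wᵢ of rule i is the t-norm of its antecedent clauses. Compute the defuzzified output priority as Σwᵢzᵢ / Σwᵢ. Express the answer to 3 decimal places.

7.942

R1 (z=-0.2): short=0.44, empty=0.92; AND[min(a, b)] → w = 0.44
R2 (z=-3.0): half=0.10, moderate=0.69; AND[min(a, b)] → w = 0.10
R3 (z=9.0): mid=0.28, ¬moderate=1−0.69=0.31, half=0.10; AND[min(a, b)] → w = 0.10
R4 (z=32.0): near=0.19, moderate=0.69; AND[min(a, b)] → w = 0.19
Weighted average = (0.44·-0.2 + 0.10·-3.0 + 0.10·9.0 + 0.19·32.0) / (0.44 + 0.10 + 0.10 + 0.19)
  = 6.5920 / 0.8300 = 7.942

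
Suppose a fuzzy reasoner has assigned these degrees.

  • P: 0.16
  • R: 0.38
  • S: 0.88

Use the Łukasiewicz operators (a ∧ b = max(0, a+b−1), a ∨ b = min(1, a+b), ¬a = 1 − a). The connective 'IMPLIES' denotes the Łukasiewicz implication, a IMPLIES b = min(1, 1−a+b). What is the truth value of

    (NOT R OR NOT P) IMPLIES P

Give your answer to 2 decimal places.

NOT R = 1 − 0.38 = 0.62
NOT P = 1 − 0.16 = 0.84
NOT R OR NOT P = min(1, a+b) on (0.62, 0.84) = 1.00
(NOT R OR NOT P) IMPLIES P  [Łukasiewicz: min(1, 1−a+b)] with a=1.00, b=0.16 → 0.16

0.16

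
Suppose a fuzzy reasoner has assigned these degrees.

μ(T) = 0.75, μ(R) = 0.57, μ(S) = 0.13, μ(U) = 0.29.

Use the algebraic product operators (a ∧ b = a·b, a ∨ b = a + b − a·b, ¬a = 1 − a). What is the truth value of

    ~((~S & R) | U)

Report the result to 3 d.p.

0.358

~S = 1 − 0.1300 = 0.8700
~S & R = a·b on (0.8700, 0.5700) = 0.4959
(~S & R) | U = a + b − a·b on (0.4959, 0.2900) = 0.6421
~((~S & R) | U) = 1 − 0.6421 = 0.3579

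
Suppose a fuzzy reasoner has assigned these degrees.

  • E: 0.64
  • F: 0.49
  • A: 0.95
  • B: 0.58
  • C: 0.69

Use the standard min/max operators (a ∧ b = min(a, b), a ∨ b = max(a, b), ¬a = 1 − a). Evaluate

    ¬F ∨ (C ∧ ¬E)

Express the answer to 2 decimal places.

0.51

¬F = 1 − 0.49 = 0.51
¬E = 1 − 0.64 = 0.36
C ∧ ¬E = min(a, b) on (0.69, 0.36) = 0.36
¬F ∨ (C ∧ ¬E) = max(a, b) on (0.51, 0.36) = 0.51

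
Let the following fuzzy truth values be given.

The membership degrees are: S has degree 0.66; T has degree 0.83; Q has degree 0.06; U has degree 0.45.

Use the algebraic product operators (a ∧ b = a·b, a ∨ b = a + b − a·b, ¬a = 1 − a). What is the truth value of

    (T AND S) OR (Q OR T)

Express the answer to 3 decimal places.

T AND S = a·b on (0.8300, 0.6600) = 0.5478
Q OR T = a + b − a·b on (0.0600, 0.8300) = 0.8402
(T AND S) OR (Q OR T) = a + b − a·b on (0.5478, 0.8402) = 0.9277

0.928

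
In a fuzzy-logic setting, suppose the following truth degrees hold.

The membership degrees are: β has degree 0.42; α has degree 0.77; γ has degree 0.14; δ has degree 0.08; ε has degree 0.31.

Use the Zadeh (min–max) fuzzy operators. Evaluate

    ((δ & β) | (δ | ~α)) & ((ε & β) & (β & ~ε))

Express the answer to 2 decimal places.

δ & β = min(a, b) on (0.08, 0.42) = 0.08
~α = 1 − 0.77 = 0.23
δ | ~α = max(a, b) on (0.08, 0.23) = 0.23
(δ & β) | (δ | ~α) = max(a, b) on (0.08, 0.23) = 0.23
ε & β = min(a, b) on (0.31, 0.42) = 0.31
~ε = 1 − 0.31 = 0.69
β & ~ε = min(a, b) on (0.42, 0.69) = 0.42
(ε & β) & (β & ~ε) = min(a, b) on (0.31, 0.42) = 0.31
((δ & β) | (δ | ~α)) & ((ε & β) & (β & ~ε)) = min(a, b) on (0.23, 0.31) = 0.23

0.23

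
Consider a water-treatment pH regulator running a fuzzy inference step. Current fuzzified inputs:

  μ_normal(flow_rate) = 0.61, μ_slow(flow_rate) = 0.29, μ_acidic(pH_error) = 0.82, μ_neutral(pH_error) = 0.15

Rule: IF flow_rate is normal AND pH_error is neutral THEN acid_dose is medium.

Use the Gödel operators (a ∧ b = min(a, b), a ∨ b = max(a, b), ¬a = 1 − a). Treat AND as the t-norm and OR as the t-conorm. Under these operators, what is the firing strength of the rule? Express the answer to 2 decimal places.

0.15

firing strength: normal=0.61, neutral=0.15; AND[min(a, b)] → w = 0.15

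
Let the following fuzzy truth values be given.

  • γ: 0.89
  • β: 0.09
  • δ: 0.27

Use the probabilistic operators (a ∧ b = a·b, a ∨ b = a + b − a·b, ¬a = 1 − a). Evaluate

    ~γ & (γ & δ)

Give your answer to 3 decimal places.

0.026

~γ = 1 − 0.8900 = 0.1100
γ & δ = a·b on (0.8900, 0.2700) = 0.2403
~γ & (γ & δ) = a·b on (0.1100, 0.2403) = 0.0264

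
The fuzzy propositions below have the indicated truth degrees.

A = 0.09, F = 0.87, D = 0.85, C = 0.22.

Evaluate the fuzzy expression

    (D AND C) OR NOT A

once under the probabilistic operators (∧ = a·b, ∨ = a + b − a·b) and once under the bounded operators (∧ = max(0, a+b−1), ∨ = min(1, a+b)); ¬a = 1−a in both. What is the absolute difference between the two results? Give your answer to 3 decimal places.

Under probabilistic:
  D AND C = a·b on (0.8500, 0.2200) = 0.1870
  NOT A = 1 − 0.0900 = 0.9100
  (D AND C) OR NOT A = a + b − a·b on (0.1870, 0.9100) = 0.9268
  → value = 0.9268
Under bounded:
  D AND C = max(0, a+b−1) on (0.85, 0.22) = 0.07
  NOT A = 1 − 0.09 = 0.91
  (D AND C) OR NOT A = min(1, a+b) on (0.07, 0.91) = 0.98
  → value = 0.9800
|0.9268 − 0.9800| = 0.053

0.053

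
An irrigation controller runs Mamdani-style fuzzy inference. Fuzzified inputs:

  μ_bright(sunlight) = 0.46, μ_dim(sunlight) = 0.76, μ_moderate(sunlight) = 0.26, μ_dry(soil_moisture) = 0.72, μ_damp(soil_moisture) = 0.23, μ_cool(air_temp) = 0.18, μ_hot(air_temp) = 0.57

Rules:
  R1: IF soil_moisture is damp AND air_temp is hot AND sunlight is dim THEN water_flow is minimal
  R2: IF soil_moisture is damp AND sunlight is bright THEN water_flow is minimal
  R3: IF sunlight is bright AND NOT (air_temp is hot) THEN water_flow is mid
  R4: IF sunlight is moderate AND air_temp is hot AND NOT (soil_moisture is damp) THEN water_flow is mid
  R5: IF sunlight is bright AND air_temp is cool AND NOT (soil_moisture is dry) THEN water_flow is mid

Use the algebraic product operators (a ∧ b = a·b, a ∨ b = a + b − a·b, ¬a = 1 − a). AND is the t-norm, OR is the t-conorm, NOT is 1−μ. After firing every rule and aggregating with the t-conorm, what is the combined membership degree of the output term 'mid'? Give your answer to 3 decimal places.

0.306

R1: damp=0.23, hot=0.57, dim=0.76; AND[a·b] → w = 0.0996
R2: damp=0.23, bright=0.46; AND[a·b] → w = 0.1058
R3: bright=0.46, ¬hot=1−0.57=0.43; AND[a·b] → w = 0.1978
R4: moderate=0.26, hot=0.57, ¬damp=1−0.23=0.77; AND[a·b] → w = 0.1141
R5: bright=0.46, cool=0.18, ¬dry=1−0.72=0.28; AND[a·b] → w = 0.0232
Rules with consequent 'mid': {R3, R4, R5} → strengths 0.1978, 0.1141, 0.0232
Aggregate via t-conorm [a + b − a·b]: 0.3058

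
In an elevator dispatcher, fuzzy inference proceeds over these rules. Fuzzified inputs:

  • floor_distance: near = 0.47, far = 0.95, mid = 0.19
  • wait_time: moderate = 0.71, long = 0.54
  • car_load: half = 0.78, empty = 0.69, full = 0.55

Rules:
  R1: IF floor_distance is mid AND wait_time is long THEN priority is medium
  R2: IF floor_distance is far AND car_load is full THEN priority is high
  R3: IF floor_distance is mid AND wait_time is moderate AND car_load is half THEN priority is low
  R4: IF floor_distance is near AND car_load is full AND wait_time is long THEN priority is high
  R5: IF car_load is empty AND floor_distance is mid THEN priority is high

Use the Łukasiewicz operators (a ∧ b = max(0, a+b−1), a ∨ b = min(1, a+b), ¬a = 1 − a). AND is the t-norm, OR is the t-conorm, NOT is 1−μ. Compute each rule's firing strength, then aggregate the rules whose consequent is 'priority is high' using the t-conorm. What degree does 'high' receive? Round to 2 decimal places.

0.50

R1: mid=0.19, long=0.54; AND[max(0, a+b−1)] → w = 0.00
R2: far=0.95, full=0.55; AND[max(0, a+b−1)] → w = 0.50
R3: mid=0.19, moderate=0.71, half=0.78; AND[max(0, a+b−1)] → w = 0.00
R4: near=0.47, full=0.55, long=0.54; AND[max(0, a+b−1)] → w = 0.00
R5: empty=0.69, mid=0.19; AND[max(0, a+b−1)] → w = 0.00
Rules with consequent 'high': {R2, R4, R5} → strengths 0.50, 0.00, 0.00
Aggregate via t-conorm [min(1, a+b)]: 0.50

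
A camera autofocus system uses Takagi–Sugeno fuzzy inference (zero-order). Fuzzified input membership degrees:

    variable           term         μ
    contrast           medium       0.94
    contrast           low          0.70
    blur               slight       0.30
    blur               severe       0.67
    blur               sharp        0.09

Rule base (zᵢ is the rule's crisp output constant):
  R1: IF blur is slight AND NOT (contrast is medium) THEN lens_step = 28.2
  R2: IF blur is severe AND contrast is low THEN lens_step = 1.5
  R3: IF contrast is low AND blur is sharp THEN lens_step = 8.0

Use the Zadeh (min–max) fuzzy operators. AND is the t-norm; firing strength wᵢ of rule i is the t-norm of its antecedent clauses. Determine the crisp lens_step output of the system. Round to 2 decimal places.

R1 (z=28.2): slight=0.30, ¬medium=1−0.94=0.06; AND[min(a, b)] → w = 0.06
R2 (z=1.5): severe=0.67, low=0.70; AND[min(a, b)] → w = 0.67
R3 (z=8.0): low=0.70, sharp=0.09; AND[min(a, b)] → w = 0.09
Weighted average = (0.06·28.2 + 0.67·1.5 + 0.09·8.0) / (0.06 + 0.67 + 0.09)
  = 3.4170 / 0.8200 = 4.17

4.17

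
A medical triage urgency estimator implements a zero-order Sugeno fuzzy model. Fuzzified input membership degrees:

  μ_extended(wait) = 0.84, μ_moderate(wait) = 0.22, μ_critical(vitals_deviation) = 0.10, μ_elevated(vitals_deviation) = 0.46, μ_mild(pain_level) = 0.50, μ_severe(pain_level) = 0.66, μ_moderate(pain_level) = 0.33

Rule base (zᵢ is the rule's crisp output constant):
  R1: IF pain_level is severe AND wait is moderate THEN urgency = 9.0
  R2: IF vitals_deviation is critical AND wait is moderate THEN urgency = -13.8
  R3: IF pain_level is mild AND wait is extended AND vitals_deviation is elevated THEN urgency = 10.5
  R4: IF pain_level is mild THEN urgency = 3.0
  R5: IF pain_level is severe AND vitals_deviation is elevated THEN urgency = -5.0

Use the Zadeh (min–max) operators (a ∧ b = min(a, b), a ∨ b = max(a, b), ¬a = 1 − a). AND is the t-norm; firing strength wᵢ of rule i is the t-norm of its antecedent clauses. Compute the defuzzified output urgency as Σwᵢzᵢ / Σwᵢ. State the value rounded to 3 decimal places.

R1 (z=9.0): severe=0.66, moderate=0.22; AND[min(a, b)] → w = 0.22
R2 (z=-13.8): critical=0.10, moderate=0.22; AND[min(a, b)] → w = 0.10
R3 (z=10.5): mild=0.50, extended=0.84, elevated=0.46; AND[min(a, b)] → w = 0.46
R4 (z=3.0): mild=0.50 → w = 0.50
R5 (z=-5.0): severe=0.66, elevated=0.46; AND[min(a, b)] → w = 0.46
Weighted average = (0.22·9.0 + 0.10·-13.8 + 0.46·10.5 + 0.50·3.0 + 0.46·-5.0) / (0.22 + 0.10 + 0.46 + 0.50 + 0.46)
  = 4.6300 / 1.7400 = 2.661

2.661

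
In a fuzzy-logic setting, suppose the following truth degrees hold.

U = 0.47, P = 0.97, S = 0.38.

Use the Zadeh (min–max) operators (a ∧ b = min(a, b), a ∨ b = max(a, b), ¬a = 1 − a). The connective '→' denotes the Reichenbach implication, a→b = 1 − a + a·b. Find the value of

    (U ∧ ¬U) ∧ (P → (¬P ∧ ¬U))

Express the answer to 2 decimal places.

0.06

¬U = 1 − 0.47 = 0.53
U ∧ ¬U = min(a, b) on (0.47, 0.53) = 0.47
¬P = 1 − 0.97 = 0.03
¬U = 1 − 0.47 = 0.53
¬P ∧ ¬U = min(a, b) on (0.03, 0.53) = 0.03
P → (¬P ∧ ¬U)  [Reichenbach: 1 − a + a·b] with a=0.97, b=0.03 → 0.06
(U ∧ ¬U) ∧ (P → (¬P ∧ ¬U)) = min(a, b) on (0.47, 0.06) = 0.06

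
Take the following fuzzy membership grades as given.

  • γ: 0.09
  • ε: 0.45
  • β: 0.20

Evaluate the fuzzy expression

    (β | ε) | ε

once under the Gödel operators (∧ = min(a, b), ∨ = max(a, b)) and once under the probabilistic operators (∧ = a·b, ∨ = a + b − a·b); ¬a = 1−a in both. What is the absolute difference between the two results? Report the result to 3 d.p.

0.308

Under Gödel:
  β | ε = max(a, b) on (0.20, 0.45) = 0.45
  (β | ε) | ε = max(a, b) on (0.45, 0.45) = 0.45
  → value = 0.4500
Under probabilistic:
  β | ε = a + b − a·b on (0.2000, 0.4500) = 0.5600
  (β | ε) | ε = a + b − a·b on (0.5600, 0.4500) = 0.7580
  → value = 0.7580
|0.4500 − 0.7580| = 0.308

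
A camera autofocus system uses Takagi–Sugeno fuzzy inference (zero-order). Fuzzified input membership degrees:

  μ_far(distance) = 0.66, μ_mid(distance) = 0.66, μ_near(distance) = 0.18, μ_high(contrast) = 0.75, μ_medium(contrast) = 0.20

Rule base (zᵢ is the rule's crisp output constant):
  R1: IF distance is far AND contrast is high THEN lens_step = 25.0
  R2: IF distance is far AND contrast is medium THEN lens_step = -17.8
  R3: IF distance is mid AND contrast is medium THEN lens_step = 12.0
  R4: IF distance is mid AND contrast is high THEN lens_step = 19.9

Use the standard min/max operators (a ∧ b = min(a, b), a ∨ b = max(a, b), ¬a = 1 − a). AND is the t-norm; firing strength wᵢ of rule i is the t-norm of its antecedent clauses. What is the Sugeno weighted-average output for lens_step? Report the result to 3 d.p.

R1 (z=25.0): far=0.66, high=0.75; AND[min(a, b)] → w = 0.66
R2 (z=-17.8): far=0.66, medium=0.20; AND[min(a, b)] → w = 0.20
R3 (z=12.0): mid=0.66, medium=0.20; AND[min(a, b)] → w = 0.20
R4 (z=19.9): mid=0.66, high=0.75; AND[min(a, b)] → w = 0.66
Weighted average = (0.66·25.0 + 0.20·-17.8 + 0.20·12.0 + 0.66·19.9) / (0.66 + 0.20 + 0.20 + 0.66)
  = 28.4740 / 1.7200 = 16.555

16.555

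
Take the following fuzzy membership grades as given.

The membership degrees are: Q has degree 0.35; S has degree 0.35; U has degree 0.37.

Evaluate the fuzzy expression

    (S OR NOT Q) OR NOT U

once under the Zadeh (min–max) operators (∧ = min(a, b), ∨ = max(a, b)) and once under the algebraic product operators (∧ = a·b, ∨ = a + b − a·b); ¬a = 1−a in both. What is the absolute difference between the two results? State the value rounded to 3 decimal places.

0.266

Under Zadeh (min–max):
  NOT Q = 1 − 0.35 = 0.65
  S OR NOT Q = max(a, b) on (0.35, 0.65) = 0.65
  NOT U = 1 − 0.37 = 0.63
  (S OR NOT Q) OR NOT U = max(a, b) on (0.65, 0.63) = 0.65
  → value = 0.6500
Under algebraic product:
  NOT Q = 1 − 0.3500 = 0.6500
  S OR NOT Q = a + b − a·b on (0.3500, 0.6500) = 0.7725
  NOT U = 1 − 0.3700 = 0.6300
  (S OR NOT Q) OR NOT U = a + b − a·b on (0.7725, 0.6300) = 0.9158
  → value = 0.9158
|0.6500 − 0.9158| = 0.266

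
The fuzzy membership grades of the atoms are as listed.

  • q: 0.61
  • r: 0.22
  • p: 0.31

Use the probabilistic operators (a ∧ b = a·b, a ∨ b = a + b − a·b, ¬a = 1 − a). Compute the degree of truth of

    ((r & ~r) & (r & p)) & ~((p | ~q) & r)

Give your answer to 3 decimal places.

~r = 1 − 0.2200 = 0.7800
r & ~r = a·b on (0.2200, 0.7800) = 0.1716
r & p = a·b on (0.2200, 0.3100) = 0.0682
(r & ~r) & (r & p) = a·b on (0.1716, 0.0682) = 0.0117
~q = 1 − 0.6100 = 0.3900
p | ~q = a + b − a·b on (0.3100, 0.3900) = 0.5791
(p | ~q) & r = a·b on (0.5791, 0.2200) = 0.1274
~((p | ~q) & r) = 1 − 0.1274 = 0.8726
((r & ~r) & (r & p)) & ~((p | ~q) & r) = a·b on (0.0117, 0.8726) = 0.0102

0.010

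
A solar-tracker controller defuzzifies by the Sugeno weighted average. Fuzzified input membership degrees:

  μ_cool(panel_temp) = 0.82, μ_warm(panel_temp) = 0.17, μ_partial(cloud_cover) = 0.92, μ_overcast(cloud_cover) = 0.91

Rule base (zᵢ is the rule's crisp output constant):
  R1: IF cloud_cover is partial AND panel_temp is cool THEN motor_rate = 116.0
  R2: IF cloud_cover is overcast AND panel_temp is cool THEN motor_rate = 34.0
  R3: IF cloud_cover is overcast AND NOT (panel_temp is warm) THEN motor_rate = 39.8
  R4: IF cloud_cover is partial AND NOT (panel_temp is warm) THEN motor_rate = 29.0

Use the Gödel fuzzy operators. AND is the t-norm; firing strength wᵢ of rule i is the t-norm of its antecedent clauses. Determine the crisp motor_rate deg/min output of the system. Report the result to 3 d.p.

54.577

R1 (z=116.0): partial=0.92, cool=0.82; AND[min(a, b)] → w = 0.82
R2 (z=34.0): overcast=0.91, cool=0.82; AND[min(a, b)] → w = 0.82
R3 (z=39.8): overcast=0.91, ¬warm=1−0.17=0.83; AND[min(a, b)] → w = 0.83
R4 (z=29.0): partial=0.92, ¬warm=1−0.17=0.83; AND[min(a, b)] → w = 0.83
Weighted average = (0.82·116.0 + 0.82·34.0 + 0.83·39.8 + 0.83·29.0) / (0.82 + 0.82 + 0.83 + 0.83)
  = 180.1040 / 3.3000 = 54.577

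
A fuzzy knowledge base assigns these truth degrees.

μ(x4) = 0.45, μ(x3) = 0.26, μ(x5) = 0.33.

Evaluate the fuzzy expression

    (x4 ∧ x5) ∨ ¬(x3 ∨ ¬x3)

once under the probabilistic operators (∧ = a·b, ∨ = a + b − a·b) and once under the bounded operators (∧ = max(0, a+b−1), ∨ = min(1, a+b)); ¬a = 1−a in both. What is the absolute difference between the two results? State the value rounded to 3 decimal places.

0.312

Under probabilistic:
  x4 ∧ x5 = a·b on (0.4500, 0.3300) = 0.1485
  ¬x3 = 1 − 0.2600 = 0.7400
  x3 ∨ ¬x3 = a + b − a·b on (0.2600, 0.7400) = 0.8076
  ¬(x3 ∨ ¬x3) = 1 − 0.8076 = 0.1924
  (x4 ∧ x5) ∨ ¬(x3 ∨ ¬x3) = a + b − a·b on (0.1485, 0.1924) = 0.3123
  → value = 0.3123
Under bounded:
  x4 ∧ x5 = max(0, a+b−1) on (0.45, 0.33) = 0.00
  ¬x3 = 1 − 0.26 = 0.74
  x3 ∨ ¬x3 = min(1, a+b) on (0.26, 0.74) = 1.00
  ¬(x3 ∨ ¬x3) = 1 − 1.00 = 0.00
  (x4 ∧ x5) ∨ ¬(x3 ∨ ¬x3) = min(1, a+b) on (0.00, 0.00) = 0.00
  → value = 0.0000
|0.3123 − 0.0000| = 0.312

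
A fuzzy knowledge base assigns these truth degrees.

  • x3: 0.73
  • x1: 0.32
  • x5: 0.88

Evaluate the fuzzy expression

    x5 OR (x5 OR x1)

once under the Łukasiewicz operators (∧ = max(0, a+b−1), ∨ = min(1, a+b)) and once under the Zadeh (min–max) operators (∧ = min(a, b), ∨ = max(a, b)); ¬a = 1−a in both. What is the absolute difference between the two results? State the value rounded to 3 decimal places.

0.120

Under Łukasiewicz:
  x5 OR x1 = min(1, a+b) on (0.88, 0.32) = 1.00
  x5 OR (x5 OR x1) = min(1, a+b) on (0.88, 1.00) = 1.00
  → value = 1.0000
Under Zadeh (min–max):
  x5 OR x1 = max(a, b) on (0.88, 0.32) = 0.88
  x5 OR (x5 OR x1) = max(a, b) on (0.88, 0.88) = 0.88
  → value = 0.8800
|1.0000 − 0.8800| = 0.120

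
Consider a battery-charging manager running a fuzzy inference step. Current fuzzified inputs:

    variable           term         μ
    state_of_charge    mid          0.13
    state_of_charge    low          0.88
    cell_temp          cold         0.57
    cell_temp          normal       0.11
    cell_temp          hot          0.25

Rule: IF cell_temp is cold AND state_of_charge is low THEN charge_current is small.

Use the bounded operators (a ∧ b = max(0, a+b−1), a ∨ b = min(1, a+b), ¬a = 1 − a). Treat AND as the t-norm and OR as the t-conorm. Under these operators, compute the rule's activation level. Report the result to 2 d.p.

0.45

firing strength: cold=0.57, low=0.88; AND[max(0, a+b−1)] → w = 0.45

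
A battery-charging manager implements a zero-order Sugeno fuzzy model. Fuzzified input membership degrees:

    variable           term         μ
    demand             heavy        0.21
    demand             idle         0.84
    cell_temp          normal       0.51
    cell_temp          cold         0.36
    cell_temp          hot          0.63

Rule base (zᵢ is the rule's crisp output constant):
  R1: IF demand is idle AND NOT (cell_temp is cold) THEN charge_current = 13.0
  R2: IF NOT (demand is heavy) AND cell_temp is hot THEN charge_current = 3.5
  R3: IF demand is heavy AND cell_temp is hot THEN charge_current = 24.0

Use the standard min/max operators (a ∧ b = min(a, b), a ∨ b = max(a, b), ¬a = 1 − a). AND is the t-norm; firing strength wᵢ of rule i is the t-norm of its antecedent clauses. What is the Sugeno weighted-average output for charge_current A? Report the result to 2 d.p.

10.52

R1 (z=13.0): idle=0.84, ¬cold=1−0.36=0.64; AND[min(a, b)] → w = 0.64
R2 (z=3.5): ¬heavy=1−0.21=0.79, hot=0.63; AND[min(a, b)] → w = 0.63
R3 (z=24.0): heavy=0.21, hot=0.63; AND[min(a, b)] → w = 0.21
Weighted average = (0.64·13.0 + 0.63·3.5 + 0.21·24.0) / (0.64 + 0.63 + 0.21)
  = 15.5650 / 1.4800 = 10.52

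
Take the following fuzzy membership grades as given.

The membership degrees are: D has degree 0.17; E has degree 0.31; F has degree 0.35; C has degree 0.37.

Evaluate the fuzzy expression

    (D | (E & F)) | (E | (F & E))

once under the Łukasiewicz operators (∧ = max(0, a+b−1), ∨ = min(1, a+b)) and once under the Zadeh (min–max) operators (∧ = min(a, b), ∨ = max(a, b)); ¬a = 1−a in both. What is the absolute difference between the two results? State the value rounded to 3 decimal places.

Under Łukasiewicz:
  E & F = max(0, a+b−1) on (0.31, 0.35) = 0.00
  D | (E & F) = min(1, a+b) on (0.17, 0.00) = 0.17
  F & E = max(0, a+b−1) on (0.35, 0.31) = 0.00
  E | (F & E) = min(1, a+b) on (0.31, 0.00) = 0.31
  (D | (E & F)) | (E | (F & E)) = min(1, a+b) on (0.17, 0.31) = 0.48
  → value = 0.4800
Under Zadeh (min–max):
  E & F = min(a, b) on (0.31, 0.35) = 0.31
  D | (E & F) = max(a, b) on (0.17, 0.31) = 0.31
  F & E = min(a, b) on (0.35, 0.31) = 0.31
  E | (F & E) = max(a, b) on (0.31, 0.31) = 0.31
  (D | (E & F)) | (E | (F & E)) = max(a, b) on (0.31, 0.31) = 0.31
  → value = 0.3100
|0.4800 − 0.3100| = 0.170

0.170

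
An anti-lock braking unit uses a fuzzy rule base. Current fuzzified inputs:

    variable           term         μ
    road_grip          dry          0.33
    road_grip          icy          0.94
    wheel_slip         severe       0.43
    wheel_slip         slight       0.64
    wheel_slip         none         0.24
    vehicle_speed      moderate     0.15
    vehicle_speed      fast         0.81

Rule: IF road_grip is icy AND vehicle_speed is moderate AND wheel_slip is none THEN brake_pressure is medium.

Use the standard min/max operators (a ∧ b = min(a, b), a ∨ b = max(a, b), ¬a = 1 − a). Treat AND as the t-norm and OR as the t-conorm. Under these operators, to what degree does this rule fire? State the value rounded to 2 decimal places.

0.15

firing strength: icy=0.94, moderate=0.15, none=0.24; AND[min(a, b)] → w = 0.15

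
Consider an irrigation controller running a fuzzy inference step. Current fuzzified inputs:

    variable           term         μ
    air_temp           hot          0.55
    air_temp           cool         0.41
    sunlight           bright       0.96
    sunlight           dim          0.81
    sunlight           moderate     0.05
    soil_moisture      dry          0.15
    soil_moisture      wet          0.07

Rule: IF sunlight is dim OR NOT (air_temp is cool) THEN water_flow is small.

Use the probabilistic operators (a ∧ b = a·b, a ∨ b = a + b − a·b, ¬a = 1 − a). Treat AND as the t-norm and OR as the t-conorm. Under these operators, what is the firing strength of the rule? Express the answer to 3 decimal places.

firing strength: dim=0.81, ¬cool=1−0.41=0.59; OR[a + b − a·b] → w = 0.9221

0.922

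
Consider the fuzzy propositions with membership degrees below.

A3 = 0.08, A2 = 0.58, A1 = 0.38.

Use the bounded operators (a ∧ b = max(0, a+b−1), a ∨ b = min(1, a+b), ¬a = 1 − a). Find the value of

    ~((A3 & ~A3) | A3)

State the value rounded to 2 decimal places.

~A3 = 1 − 0.08 = 0.92
A3 & ~A3 = max(0, a+b−1) on (0.08, 0.92) = 0.00
(A3 & ~A3) | A3 = min(1, a+b) on (0.00, 0.08) = 0.08
~((A3 & ~A3) | A3) = 1 − 0.08 = 0.92

0.92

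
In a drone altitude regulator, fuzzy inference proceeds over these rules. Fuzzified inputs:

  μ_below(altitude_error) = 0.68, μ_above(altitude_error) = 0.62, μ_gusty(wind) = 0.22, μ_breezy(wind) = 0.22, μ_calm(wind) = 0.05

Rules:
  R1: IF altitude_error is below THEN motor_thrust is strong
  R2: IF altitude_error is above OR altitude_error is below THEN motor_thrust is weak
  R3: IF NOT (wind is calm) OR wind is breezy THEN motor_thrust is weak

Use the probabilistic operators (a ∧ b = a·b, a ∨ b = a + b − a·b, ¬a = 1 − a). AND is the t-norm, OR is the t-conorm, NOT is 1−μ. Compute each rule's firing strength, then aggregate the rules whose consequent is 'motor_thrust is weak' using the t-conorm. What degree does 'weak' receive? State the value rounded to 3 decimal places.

R1: below=0.68 → w = 0.6800
R2: above=0.62, below=0.68; OR[a + b − a·b] → w = 0.8784
R3: ¬calm=1−0.05=0.95, breezy=0.22; OR[a + b − a·b] → w = 0.9610
Rules with consequent 'weak': {R2, R3} → strengths 0.8784, 0.9610
Aggregate via t-conorm [a + b − a·b]: 0.9953

0.995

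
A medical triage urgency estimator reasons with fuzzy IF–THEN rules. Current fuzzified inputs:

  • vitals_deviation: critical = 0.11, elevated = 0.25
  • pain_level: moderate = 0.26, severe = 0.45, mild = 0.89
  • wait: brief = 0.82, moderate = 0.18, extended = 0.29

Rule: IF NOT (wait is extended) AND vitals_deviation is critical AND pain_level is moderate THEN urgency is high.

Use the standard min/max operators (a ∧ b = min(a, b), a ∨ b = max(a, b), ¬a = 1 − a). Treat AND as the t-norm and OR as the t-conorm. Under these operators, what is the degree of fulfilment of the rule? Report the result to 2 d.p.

firing strength: ¬extended=1−0.29=0.71, critical=0.11, moderate=0.26; AND[min(a, b)] → w = 0.11

0.11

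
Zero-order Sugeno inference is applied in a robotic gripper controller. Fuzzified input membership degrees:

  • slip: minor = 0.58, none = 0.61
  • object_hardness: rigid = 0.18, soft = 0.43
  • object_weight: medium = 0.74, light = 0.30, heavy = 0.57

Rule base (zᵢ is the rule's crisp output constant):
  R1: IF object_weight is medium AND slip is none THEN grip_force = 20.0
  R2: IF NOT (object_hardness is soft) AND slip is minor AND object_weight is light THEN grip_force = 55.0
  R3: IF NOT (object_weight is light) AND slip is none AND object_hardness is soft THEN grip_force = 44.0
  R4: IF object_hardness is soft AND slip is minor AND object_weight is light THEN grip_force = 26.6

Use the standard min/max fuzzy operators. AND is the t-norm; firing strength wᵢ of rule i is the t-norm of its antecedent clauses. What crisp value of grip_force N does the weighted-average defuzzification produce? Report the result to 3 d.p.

R1 (z=20.0): medium=0.74, none=0.61; AND[min(a, b)] → w = 0.61
R2 (z=55.0): ¬soft=1−0.43=0.57, minor=0.58, light=0.30; AND[min(a, b)] → w = 0.30
R3 (z=44.0): ¬light=1−0.30=0.70, none=0.61, soft=0.43; AND[min(a, b)] → w = 0.43
R4 (z=26.6): soft=0.43, minor=0.58, light=0.30; AND[min(a, b)] → w = 0.30
Weighted average = (0.61·20.0 + 0.30·55.0 + 0.43·44.0 + 0.30·26.6) / (0.61 + 0.30 + 0.43 + 0.30)
  = 55.6000 / 1.6400 = 33.902

33.902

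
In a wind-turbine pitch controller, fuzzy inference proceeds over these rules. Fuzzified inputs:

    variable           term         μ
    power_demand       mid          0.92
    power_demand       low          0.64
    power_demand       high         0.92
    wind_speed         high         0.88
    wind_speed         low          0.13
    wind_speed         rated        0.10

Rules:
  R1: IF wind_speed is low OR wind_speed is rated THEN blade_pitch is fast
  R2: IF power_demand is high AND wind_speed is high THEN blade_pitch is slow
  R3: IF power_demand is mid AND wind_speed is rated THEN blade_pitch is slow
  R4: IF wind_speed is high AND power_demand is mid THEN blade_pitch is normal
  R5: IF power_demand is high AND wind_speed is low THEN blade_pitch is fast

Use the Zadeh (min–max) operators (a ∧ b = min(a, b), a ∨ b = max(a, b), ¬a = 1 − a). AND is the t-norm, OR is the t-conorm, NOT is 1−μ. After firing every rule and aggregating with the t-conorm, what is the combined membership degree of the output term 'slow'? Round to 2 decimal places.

R1: low=0.13, rated=0.10; OR[max(a, b)] → w = 0.13
R2: high=0.92, high=0.88; AND[min(a, b)] → w = 0.88
R3: mid=0.92, rated=0.10; AND[min(a, b)] → w = 0.10
R4: high=0.88, mid=0.92; AND[min(a, b)] → w = 0.88
R5: high=0.92, low=0.13; AND[min(a, b)] → w = 0.13
Rules with consequent 'slow': {R2, R3} → strengths 0.88, 0.10
Aggregate via t-conorm [max(a, b)]: 0.88

0.88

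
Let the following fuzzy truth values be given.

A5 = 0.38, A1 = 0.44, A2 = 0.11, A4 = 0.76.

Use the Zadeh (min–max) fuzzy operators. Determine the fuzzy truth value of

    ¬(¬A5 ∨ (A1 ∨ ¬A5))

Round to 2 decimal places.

¬A5 = 1 − 0.38 = 0.62
¬A5 = 1 − 0.38 = 0.62
A1 ∨ ¬A5 = max(a, b) on (0.44, 0.62) = 0.62
¬A5 ∨ (A1 ∨ ¬A5) = max(a, b) on (0.62, 0.62) = 0.62
¬(¬A5 ∨ (A1 ∨ ¬A5)) = 1 − 0.62 = 0.38

0.38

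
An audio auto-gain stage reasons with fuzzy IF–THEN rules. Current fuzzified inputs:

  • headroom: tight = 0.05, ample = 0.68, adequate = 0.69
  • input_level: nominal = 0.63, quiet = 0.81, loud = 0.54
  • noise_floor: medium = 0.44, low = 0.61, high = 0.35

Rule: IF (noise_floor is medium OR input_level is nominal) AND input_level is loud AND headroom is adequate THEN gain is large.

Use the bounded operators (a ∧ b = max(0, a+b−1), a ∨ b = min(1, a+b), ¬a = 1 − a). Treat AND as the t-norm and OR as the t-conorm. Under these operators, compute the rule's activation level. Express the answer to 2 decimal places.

firing strength: (medium=0.44 OR nominal=0.63) = 1.00; AND[max(0, a+b−1)] with loud=0.54, adequate=0.69 → w = 0.23

0.23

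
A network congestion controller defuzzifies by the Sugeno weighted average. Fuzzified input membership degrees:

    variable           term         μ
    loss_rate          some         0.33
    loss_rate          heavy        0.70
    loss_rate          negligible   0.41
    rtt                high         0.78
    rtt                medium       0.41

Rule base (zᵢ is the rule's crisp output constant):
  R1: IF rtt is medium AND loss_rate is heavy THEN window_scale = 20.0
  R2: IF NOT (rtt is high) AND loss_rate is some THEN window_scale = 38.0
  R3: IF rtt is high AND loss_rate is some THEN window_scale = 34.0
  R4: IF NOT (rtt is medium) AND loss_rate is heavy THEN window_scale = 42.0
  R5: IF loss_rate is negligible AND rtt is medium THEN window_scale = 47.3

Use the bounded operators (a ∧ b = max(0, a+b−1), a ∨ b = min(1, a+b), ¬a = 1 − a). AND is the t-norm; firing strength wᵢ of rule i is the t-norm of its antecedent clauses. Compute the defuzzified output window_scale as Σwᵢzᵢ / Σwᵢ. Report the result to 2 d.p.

R1 (z=20.0): medium=0.41, heavy=0.70; AND[max(0, a+b−1)] → w = 0.11
R2 (z=38.0): ¬high=1−0.78=0.22, some=0.33; AND[max(0, a+b−1)] → w = 0.00
R3 (z=34.0): high=0.78, some=0.33; AND[max(0, a+b−1)] → w = 0.11
R4 (z=42.0): ¬medium=1−0.41=0.59, heavy=0.70; AND[max(0, a+b−1)] → w = 0.29
R5 (z=47.3): negligible=0.41, medium=0.41; AND[max(0, a+b−1)] → w = 0.00
Weighted average = (0.11·20.0 + 0.00·38.0 + 0.11·34.0 + 0.29·42.0 + 0.00·47.3) / (0.11 + 0.00 + 0.11 + 0.29 + 0.00)
  = 18.1200 / 0.5100 = 35.53

35.53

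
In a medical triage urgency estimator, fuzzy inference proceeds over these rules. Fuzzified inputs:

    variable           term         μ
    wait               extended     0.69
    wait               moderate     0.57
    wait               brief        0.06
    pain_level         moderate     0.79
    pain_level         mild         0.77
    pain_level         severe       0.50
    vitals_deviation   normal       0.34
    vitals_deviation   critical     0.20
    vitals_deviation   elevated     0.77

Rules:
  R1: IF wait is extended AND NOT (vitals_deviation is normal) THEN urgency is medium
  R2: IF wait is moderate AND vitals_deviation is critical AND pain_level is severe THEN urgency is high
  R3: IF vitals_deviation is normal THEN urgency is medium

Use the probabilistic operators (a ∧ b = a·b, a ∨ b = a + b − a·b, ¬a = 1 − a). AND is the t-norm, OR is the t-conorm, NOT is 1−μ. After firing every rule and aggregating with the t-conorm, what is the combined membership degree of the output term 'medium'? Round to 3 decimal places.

R1: extended=0.69, ¬normal=1−0.34=0.66; AND[a·b] → w = 0.4554
R2: moderate=0.57, critical=0.20, severe=0.50; AND[a·b] → w = 0.0570
R3: normal=0.34 → w = 0.3400
Rules with consequent 'medium': {R1, R3} → strengths 0.4554, 0.3400
Aggregate via t-conorm [a + b − a·b]: 0.6406

0.641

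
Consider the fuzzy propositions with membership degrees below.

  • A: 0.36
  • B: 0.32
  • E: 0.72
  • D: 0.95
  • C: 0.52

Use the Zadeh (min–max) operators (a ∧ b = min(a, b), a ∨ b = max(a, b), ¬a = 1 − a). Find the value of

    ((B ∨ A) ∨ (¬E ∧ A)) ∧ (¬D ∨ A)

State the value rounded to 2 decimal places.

0.36

B ∨ A = max(a, b) on (0.32, 0.36) = 0.36
¬E = 1 − 0.72 = 0.28
¬E ∧ A = min(a, b) on (0.28, 0.36) = 0.28
(B ∨ A) ∨ (¬E ∧ A) = max(a, b) on (0.36, 0.28) = 0.36
¬D = 1 − 0.95 = 0.05
¬D ∨ A = max(a, b) on (0.05, 0.36) = 0.36
((B ∨ A) ∨ (¬E ∧ A)) ∧ (¬D ∨ A) = min(a, b) on (0.36, 0.36) = 0.36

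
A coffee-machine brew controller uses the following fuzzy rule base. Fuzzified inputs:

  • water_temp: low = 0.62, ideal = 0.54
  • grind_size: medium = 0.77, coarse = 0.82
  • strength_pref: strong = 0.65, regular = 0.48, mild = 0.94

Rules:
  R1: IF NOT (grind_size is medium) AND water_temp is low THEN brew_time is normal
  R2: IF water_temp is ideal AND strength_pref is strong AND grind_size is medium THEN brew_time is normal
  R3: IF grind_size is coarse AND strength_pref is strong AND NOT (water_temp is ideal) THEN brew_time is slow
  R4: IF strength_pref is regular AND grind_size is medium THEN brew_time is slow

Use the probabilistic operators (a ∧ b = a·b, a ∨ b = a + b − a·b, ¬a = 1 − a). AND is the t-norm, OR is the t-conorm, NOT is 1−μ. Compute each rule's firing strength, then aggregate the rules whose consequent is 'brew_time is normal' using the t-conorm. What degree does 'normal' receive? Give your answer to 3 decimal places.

R1: ¬medium=1−0.77=0.23, low=0.62; AND[a·b] → w = 0.1426
R2: ideal=0.54, strong=0.65, medium=0.77; AND[a·b] → w = 0.2703
R3: coarse=0.82, strong=0.65, ¬ideal=1−0.54=0.46; AND[a·b] → w = 0.2452
R4: regular=0.48, medium=0.77; AND[a·b] → w = 0.3696
Rules with consequent 'normal': {R1, R2} → strengths 0.1426, 0.2703
Aggregate via t-conorm [a + b − a·b]: 0.3743

0.374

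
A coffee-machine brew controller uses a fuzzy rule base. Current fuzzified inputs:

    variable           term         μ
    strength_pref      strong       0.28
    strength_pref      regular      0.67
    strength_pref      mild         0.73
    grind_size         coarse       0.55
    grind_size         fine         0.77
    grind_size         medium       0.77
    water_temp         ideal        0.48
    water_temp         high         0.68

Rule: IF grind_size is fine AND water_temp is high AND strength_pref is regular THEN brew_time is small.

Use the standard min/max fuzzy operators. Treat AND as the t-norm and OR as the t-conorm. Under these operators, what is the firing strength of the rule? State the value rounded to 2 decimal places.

firing strength: fine=0.77, high=0.68, regular=0.67; AND[min(a, b)] → w = 0.67

0.67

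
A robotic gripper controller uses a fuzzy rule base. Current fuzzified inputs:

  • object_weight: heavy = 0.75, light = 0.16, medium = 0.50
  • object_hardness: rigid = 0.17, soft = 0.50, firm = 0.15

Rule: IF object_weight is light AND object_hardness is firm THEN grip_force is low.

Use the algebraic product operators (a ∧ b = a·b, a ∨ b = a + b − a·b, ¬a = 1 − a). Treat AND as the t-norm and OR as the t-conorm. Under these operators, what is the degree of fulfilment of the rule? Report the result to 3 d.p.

firing strength: light=0.16, firm=0.15; AND[a·b] → w = 0.0240

0.024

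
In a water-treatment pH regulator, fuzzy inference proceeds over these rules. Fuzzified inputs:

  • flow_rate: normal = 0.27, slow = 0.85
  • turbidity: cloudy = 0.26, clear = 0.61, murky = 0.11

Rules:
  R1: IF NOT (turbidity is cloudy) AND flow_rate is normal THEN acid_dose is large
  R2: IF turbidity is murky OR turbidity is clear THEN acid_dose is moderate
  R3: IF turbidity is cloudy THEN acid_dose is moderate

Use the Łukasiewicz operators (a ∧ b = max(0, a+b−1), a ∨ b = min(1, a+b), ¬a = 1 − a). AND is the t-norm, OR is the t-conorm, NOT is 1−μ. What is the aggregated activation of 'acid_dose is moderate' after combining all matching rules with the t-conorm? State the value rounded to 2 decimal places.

0.98

R1: ¬cloudy=1−0.26=0.74, normal=0.27; AND[max(0, a+b−1)] → w = 0.01
R2: murky=0.11, clear=0.61; OR[min(1, a+b)] → w = 0.72
R3: cloudy=0.26 → w = 0.26
Rules with consequent 'moderate': {R2, R3} → strengths 0.72, 0.26
Aggregate via t-conorm [min(1, a+b)]: 0.98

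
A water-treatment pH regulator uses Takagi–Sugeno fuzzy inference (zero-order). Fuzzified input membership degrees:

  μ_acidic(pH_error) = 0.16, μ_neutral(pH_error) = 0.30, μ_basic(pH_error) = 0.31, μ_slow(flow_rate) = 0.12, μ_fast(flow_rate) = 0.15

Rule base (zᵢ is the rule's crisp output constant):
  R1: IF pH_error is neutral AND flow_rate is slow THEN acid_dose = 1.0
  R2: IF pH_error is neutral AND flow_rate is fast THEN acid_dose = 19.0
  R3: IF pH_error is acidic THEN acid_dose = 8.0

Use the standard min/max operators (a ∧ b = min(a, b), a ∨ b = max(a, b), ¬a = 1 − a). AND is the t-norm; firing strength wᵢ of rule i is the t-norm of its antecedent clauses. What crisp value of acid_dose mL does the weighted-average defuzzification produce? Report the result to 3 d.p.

R1 (z=1.0): neutral=0.30, slow=0.12; AND[min(a, b)] → w = 0.12
R2 (z=19.0): neutral=0.30, fast=0.15; AND[min(a, b)] → w = 0.15
R3 (z=8.0): acidic=0.16 → w = 0.16
Weighted average = (0.12·1.0 + 0.15·19.0 + 0.16·8.0) / (0.12 + 0.15 + 0.16)
  = 4.2500 / 0.4300 = 9.884

9.884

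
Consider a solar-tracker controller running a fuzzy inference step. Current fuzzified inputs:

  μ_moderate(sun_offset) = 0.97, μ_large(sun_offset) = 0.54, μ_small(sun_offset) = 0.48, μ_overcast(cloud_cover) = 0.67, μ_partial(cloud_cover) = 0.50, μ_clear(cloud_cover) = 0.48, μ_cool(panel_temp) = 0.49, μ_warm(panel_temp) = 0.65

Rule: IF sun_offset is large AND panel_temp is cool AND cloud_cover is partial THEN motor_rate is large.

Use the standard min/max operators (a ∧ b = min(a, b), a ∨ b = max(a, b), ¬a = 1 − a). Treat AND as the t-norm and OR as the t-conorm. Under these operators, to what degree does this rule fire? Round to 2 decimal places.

firing strength: large=0.54, cool=0.49, partial=0.50; AND[min(a, b)] → w = 0.49

0.49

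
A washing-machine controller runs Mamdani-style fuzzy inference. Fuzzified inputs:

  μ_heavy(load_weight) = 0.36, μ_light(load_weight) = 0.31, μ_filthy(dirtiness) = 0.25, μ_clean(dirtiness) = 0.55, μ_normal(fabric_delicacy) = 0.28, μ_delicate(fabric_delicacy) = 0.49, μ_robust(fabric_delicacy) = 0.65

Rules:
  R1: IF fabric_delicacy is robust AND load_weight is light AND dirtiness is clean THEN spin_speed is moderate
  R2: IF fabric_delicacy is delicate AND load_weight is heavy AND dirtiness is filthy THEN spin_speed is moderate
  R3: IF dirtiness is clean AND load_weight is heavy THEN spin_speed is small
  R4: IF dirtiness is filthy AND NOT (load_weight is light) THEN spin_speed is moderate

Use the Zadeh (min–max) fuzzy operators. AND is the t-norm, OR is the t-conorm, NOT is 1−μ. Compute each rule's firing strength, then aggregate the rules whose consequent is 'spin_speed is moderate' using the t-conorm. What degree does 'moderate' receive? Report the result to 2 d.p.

R1: robust=0.65, light=0.31, clean=0.55; AND[min(a, b)] → w = 0.31
R2: delicate=0.49, heavy=0.36, filthy=0.25; AND[min(a, b)] → w = 0.25
R3: clean=0.55, heavy=0.36; AND[min(a, b)] → w = 0.36
R4: filthy=0.25, ¬light=1−0.31=0.69; AND[min(a, b)] → w = 0.25
Rules with consequent 'moderate': {R1, R2, R4} → strengths 0.31, 0.25, 0.25
Aggregate via t-conorm [max(a, b)]: 0.31

0.31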